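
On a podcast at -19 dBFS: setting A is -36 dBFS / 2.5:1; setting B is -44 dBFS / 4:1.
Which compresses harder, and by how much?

B, by 8.55 dB

A: GR = 17 − 17/2.5 = 10.2 dB.
B: GR = 25 − 25/4 = 18.75 dB.
B applies 8.55 dB more gain reduction.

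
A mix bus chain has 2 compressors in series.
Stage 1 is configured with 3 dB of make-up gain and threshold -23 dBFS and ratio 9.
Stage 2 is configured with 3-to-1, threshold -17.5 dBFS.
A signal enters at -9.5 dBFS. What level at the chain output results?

-18.5 dBFS

Stage 1: 13.5 dB above -23 dBFS, reduced 9:1 to 1.5 dB above → -21.5 dBFS; +3 dB make-up → -18.5 dBFS.
Stage 2: below threshold (-18.5 ≤ -17.5); passes unchanged; output -18.5 dBFS.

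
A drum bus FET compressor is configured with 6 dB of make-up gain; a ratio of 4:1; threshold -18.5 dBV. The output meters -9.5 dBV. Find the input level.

-6.5 dBV

Remove make-up: -9.5 − 6 = -15.5 dBV.
The compressed level sits -15.5 − (-18.5) = 3 dB over threshold.
Before 4:1 compression the overshoot was 3 × 4 = 12 dB, so input = -18.5 + 12 = -6.5 dBV.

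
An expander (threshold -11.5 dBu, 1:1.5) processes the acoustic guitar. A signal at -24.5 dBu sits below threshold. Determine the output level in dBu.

Below threshold, a 1:1.5 expander applies gain = (1.5−1)×(T − x) of attenuation.
(1.5−1) × 13 = 6.5 dB, so output = -24.5 − 6.5 = -31 dBu.

-31 dBu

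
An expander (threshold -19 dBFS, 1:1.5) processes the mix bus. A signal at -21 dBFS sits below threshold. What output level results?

Undershoot = (-19) − (-21) = 2 dB.
At 1:1.5, that expands to 3 dB under threshold.
Output = -19 − 3 = -22 dBFS.

-22 dBFS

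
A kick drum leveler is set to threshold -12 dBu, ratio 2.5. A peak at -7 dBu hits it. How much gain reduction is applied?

Overshoot = -7 − (-12) = 5 dB.
At 2.5:1, output sits 5/2.5 = 2 dB above threshold.
Gain reduction = 5 − 2 = 3 dB.

3 dB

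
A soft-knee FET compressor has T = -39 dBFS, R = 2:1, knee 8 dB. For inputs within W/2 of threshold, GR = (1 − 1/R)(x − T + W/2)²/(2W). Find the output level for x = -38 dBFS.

x − T + W/2 = -38 − (-39) + 4 = 5.
GR = (1 − 1/2) × 5² / 16 = 0.5 × 25 / 16 = 0.78125 dB.
Output = -38 − 0.78125 = -38.78125 dBFS.

-38.78125 dBFS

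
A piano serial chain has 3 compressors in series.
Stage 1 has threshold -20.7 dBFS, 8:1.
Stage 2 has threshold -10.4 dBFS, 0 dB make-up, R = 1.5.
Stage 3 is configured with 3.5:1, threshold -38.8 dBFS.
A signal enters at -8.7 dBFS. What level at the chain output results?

Stage 1: overshoot 12 dB → 12/8 = 1.5 dB → -19.2 dBFS.
Stage 2: -19.2 dBFS ≤ -10.4 dBFS, so stage 2 doesn't engage; output -19.2 dBFS.
Stage 3: 19.6 dB above -38.8 dBFS, reduced 3.5:1 to 5.6 dB above → -33.2 dBFS.

-33.2 dBFS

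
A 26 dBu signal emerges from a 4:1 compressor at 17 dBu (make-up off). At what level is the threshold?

Input is 12 dB above T (since output overshoot × R = input overshoot: (17 − T)·4 = 26 − T gives T = 14 dBu).
Check: 14 + (26 − 14)/4 = 14 + 3 = 17 dBu. ✓

14 dBu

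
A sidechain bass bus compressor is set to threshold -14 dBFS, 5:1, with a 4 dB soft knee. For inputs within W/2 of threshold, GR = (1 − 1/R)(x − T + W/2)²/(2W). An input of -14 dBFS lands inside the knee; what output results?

-14.4 dBFS

x − T + W/2 = -14 − (-14) + 2 = 2.
GR = (1 − 1/5) × 2² / 8 = 0.8 × 4 / 8 = 0.4 dB.
Output = -14 − 0.4 = -14.4 dBFS.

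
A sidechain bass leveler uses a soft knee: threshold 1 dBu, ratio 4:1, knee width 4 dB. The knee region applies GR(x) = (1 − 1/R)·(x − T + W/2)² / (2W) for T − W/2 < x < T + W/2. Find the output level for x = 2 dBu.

1.15625 dBu

x − T + W/2 = 2 − 1 + 2 = 3.
GR = (1 − 1/4) × 3² / 8 = 0.75 × 9 / 8 = 0.84375 dB.
Output = 2 − 0.84375 = 1.15625 dBu.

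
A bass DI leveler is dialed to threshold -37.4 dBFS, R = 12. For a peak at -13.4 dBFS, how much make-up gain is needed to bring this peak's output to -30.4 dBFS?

The peak compresses to -37.4 + 24/12 = -35.4 dBFS.
To reach -30.4 dBFS requires -30.4 − (-35.4) = 5 dB of make-up.

5 dB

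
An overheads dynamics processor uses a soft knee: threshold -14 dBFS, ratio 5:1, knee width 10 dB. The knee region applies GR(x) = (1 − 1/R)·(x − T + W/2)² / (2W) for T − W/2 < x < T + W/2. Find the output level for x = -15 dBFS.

x − T + W/2 = -15 − (-14) + 5 = 4.
GR = (1 − 1/5) × 4² / 20 = 0.8 × 16 / 20 = 0.64 dB.
Output = -15 − 0.64 = -15.64 dBFS.

-15.64 dBFS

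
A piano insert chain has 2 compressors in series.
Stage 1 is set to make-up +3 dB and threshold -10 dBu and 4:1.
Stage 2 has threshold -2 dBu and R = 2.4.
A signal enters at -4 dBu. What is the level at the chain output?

-5.5 dBu

Stage 1: overshoot 6 dB → 6/4 = 1.5 dB → -8.5 dBu; +3 dB make-up → -5.5 dBu.
Stage 2: below threshold (-5.5 ≤ -2); passes unchanged; output -5.5 dBu.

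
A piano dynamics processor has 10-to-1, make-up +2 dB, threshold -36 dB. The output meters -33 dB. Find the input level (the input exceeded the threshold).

Before make-up, the level was -33 − 2 = -35 dB.
The compressed level sits -35 − (-36) = 1 dB over threshold.
Before 10:1 compression the overshoot was 1 × 10 = 10 dB, so input = -36 + 10 = -26 dB.

-26 dB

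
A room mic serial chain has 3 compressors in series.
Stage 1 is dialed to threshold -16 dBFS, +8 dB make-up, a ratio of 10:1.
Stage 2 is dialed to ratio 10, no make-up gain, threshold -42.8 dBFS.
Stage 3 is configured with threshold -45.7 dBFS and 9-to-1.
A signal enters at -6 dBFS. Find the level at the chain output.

Stage 1: -6 dBFS is 10 dB over -16 dBFS; at 10:1 that becomes 1 dB over, giving -15 dBFS; +8 dB make-up → -7 dBFS.
Stage 2: -7 dBFS is 35.8 dB over -42.8 dBFS; at 10:1 that becomes 3.58 dB over, giving -39.22 dBFS.
Stage 3: -39.22 dBFS is 6.48 dB over -45.7 dBFS; at 9:1 that becomes 0.72 dB over, giving -44.98 dBFS.

-44.98 dBFS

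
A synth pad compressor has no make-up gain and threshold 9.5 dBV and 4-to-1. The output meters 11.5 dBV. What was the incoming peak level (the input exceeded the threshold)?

The compressed level sits 11.5 − 9.5 = 2 dB over threshold.
Undo the ratio: input overshoot = 2 × 4 = 8 dB, giving input = 17.5 dBV.

17.5 dBV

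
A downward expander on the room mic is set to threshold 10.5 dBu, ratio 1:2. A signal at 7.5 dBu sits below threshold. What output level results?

4.5 dBu

Below threshold, a 1:2 expander applies gain = (2−1)×(T − x) of attenuation.
(2−1) × 3 = 3 dB, so output = 7.5 − 3 = 4.5 dBu.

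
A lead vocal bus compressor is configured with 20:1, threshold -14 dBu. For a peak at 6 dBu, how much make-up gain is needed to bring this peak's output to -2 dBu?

The peak compresses to -14 + 20/20 = -13 dBu.
To reach -2 dBu requires -2 − (-13) = 11 dB of make-up.

11 dB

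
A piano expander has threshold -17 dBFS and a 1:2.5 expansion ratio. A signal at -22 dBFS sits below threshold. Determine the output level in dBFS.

-29.5 dBFS

Below threshold, a 1:2.5 expander applies gain = (2.5−1)×(T − x) of attenuation.
(2.5−1) × 5 = 7.5 dB, so output = -22 − 7.5 = -29.5 dBFS.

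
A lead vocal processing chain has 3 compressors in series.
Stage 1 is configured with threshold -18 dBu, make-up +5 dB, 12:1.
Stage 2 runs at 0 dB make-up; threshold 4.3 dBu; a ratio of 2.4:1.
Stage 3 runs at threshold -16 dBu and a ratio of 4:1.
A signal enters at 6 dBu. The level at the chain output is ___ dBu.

-14.75 dBu

Stage 1: 6 dBu is 24 dB over -18 dBu; at 12:1 that becomes 2 dB over, giving -16 dBu; +5 dB make-up → -11 dBu.
Stage 2: -11 dBu is at or below the 4.3 dBu threshold — no compression; output -11 dBu.
Stage 3: 5 dB above -16 dBu, reduced 4:1 to 1.25 dB above → -14.75 dBu.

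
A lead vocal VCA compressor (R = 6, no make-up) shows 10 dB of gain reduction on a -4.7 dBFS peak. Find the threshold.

Input is 12 dB above T (since output overshoot × R = input overshoot: (-14.7 − T)·6 = -4.7 − T gives T = -16.7 dBFS).
Check: -16.7 + (-4.7 − (-16.7))/6 = -16.7 + 2 = -14.7 dBFS. ✓

-16.7 dBFS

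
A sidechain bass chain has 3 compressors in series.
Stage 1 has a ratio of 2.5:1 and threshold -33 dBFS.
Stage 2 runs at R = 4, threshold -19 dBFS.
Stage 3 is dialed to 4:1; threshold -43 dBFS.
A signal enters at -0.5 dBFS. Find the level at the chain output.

-37.25 dBFS

Stage 1: 32.5 dB above -33 dBFS, reduced 2.5:1 to 13 dB above → -20 dBFS.
Stage 2: -20 dBFS is at or below the -19 dBFS threshold — no compression; output -20 dBFS.
Stage 3: 23 dB above -43 dBFS, reduced 4:1 to 5.75 dB above → -37.25 dBFS.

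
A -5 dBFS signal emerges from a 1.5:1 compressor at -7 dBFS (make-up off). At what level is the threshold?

Gain reduction = -5 − (-7) = 2 dB; output overshoot = GR / (R − 1) = 2 / 0.5 = 4 dB.
Threshold = output − output overshoot = -7 − 4 = -11 dBFS.

-11 dBFS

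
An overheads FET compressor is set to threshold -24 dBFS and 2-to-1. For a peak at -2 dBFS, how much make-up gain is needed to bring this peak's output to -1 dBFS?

12 dB

Overshoot 22 dB → 22/2 = 11 dB after compression, so the compressed level is -24 + 11 = -13 dBFS.
Make-up = target − compressed = -1 − (-13) = 12 dB.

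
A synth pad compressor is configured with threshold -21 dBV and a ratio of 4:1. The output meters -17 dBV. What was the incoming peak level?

The compressed level sits -17 − (-21) = 4 dB over threshold.
Undo the ratio: input overshoot = 4 × 4 = 16 dB, giving input = -5 dBV.

-5 dBV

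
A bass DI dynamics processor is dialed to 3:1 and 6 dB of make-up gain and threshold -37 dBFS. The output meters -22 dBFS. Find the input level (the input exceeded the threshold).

-10 dBFS

Before make-up, the level was -22 − 6 = -28 dBFS.
The compressed level sits -28 − (-37) = 9 dB over threshold.
Input overshoot = R × output overshoot = 27 dB → input = -37 + 27 = -10 dBFS.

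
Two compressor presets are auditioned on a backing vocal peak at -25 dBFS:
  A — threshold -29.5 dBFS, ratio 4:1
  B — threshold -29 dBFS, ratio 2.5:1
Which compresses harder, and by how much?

A, by 0.975 dB

A: overshoot 4.5 dB → output overshoot 1.125 dB → GR 3.375 dB.
B: overshoot 4 dB → output overshoot 1.6 dB → GR 2.4 dB.
A applies 0.975 dB more gain reduction.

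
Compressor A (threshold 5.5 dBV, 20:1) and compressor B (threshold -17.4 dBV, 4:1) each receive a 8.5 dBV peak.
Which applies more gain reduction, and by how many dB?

A: 3 dB over, compressed to 0.15 dB over, so 2.85 dB of GR.
B: 25.9 dB over, compressed to 6.475 dB over, so 19.425 dB of GR.
Difference: 16.575 dB in favour of B.

B, by 16.575 dB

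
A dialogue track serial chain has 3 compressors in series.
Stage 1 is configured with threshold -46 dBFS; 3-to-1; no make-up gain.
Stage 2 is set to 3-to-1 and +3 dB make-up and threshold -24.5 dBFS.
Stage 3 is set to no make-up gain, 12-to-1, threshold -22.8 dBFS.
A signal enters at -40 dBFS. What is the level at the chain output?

-41 dBFS

Stage 1: overshoot 6 dB → 6/3 = 2 dB → -44 dBFS.
Stage 2: below threshold (-44 ≤ -24.5); passes unchanged; make-up brings it to -41 dBFS.
Stage 3: below threshold (-41 ≤ -22.8); passes unchanged; output -41 dBFS.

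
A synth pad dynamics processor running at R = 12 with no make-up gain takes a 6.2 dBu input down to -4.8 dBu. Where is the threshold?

Input is 12 dB above T (since output overshoot × R = input overshoot: (-4.8 − T)·12 = 6.2 − T gives T = -5.8 dBu).
Check: -5.8 + (6.2 − (-5.8))/12 = -5.8 + 1 = -4.8 dBu. ✓

-5.8 dBu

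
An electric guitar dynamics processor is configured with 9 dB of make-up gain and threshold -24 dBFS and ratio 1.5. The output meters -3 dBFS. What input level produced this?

Stripping the +9 dB make-up gives -12 dBFS at the gain stage.
That's 12 dB above the -24 dBFS threshold.
Undo the ratio: input overshoot = 12 × 1.5 = 18 dB, giving input = -6 dBFS.

-6 dBFS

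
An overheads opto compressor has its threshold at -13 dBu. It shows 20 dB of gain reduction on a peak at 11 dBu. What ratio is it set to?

Input overshoot = 11 − (-13) = 24 dB.
Output overshoot = 24 − 20 = 4 dB.
Ratio = input overshoot / output overshoot = 24 / 4 = 6.

6:1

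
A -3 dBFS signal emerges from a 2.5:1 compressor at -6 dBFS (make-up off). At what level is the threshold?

Gain reduction = -3 − (-6) = 3 dB; output overshoot = GR / (R − 1) = 3 / 1.5 = 2 dB.
Threshold = output − output overshoot = -6 − 2 = -8 dBFS.

-8 dBFS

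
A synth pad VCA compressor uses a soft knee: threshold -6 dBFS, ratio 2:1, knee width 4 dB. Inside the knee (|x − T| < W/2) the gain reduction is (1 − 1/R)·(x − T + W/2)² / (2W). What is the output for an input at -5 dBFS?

x − T + W/2 = -5 − (-6) + 2 = 3.
GR = (1 − 1/2) × 3² / 8 = 0.5 × 9 / 8 = 0.5625 dB.
Output = -5 − 0.5625 = -5.5625 dBFS.

-5.5625 dBFS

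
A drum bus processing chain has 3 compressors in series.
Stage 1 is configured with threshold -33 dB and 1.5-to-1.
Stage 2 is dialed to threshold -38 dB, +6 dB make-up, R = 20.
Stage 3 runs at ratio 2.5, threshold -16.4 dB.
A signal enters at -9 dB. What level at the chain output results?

Stage 1: overshoot 24 dB → 24/1.5 = 16 dB → -17 dB.
Stage 2: 21 dB above -38 dB, reduced 20:1 to 1.05 dB above → -36.95 dB; +6 dB make-up → -30.95 dB.
Stage 3: -30.95 dB ≤ -16.4 dB, so stage 3 doesn't engage; output -30.95 dB.

-30.95 dB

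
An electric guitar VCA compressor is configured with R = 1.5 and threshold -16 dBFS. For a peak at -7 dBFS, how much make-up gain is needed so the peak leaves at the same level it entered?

3 dB

The peak compresses to -16 + 9/1.5 = -10 dBFS.
To reach -7 dBFS requires -7 − (-10) = 3 dB of make-up.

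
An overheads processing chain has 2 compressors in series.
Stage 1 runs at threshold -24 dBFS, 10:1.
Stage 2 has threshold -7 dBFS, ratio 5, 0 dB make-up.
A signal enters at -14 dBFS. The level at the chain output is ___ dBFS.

Stage 1: overshoot 10 dB → 10/10 = 1 dB → -23 dBFS.
Stage 2: below threshold (-23 ≤ -7); passes unchanged; output -23 dBFS.

-23 dBFS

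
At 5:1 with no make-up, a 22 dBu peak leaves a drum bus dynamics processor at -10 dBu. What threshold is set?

Gain reduction = 22 − (-10) = 32 dB; output overshoot = GR / (R − 1) = 32 / 4 = 8 dB.
Threshold = output − output overshoot = -10 − 8 = -18 dBu.

-18 dBu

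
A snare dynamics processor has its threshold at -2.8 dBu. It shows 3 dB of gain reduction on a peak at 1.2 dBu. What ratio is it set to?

Input overshoot = 1.2 − (-2.8) = 4 dB.
Output overshoot = 4 − 3 = 1 dB.
Ratio = input overshoot / output overshoot = 4 / 1 = 4.

4:1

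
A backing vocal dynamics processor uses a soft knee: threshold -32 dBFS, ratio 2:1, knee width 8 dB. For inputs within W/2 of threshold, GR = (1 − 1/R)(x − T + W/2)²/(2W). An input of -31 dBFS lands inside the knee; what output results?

-31.78125 dBFS

x − T + W/2 = -31 − (-32) + 4 = 5.
GR = (1 − 1/2) × 5² / 16 = 0.5 × 25 / 16 = 0.78125 dB.
Output = -31 − 0.78125 = -31.78125 dBFS.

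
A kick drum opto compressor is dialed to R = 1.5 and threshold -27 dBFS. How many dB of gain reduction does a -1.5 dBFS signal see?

The signal is 25.5 dB above threshold.
A 1.5:1 ratio leaves 17 dB of that excess.
GR = overshoot in − overshoot out = 25.5 − 17 = 8.5 dB.

8.5 dB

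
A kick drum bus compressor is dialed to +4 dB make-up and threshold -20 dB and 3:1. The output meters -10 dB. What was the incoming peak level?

-2 dB

Stripping the +4 dB make-up gives -14 dB at the gain stage.
The compressed level sits -14 − (-20) = 6 dB over threshold.
Input overshoot = R × output overshoot = 18 dB → input = -20 + 18 = -2 dB.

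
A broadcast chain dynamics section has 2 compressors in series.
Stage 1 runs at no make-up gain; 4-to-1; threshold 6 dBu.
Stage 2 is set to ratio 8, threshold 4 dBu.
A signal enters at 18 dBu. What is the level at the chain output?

4.625 dBu

Stage 1: 12 dB above 6 dBu, reduced 4:1 to 3 dB above → 9 dBu.
Stage 2: 5 dB above 4 dBu, reduced 8:1 to 0.625 dB above → 4.625 dBu.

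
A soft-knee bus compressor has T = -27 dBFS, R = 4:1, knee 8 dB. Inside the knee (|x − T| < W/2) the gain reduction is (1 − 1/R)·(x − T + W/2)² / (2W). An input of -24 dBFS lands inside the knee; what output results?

x − T + W/2 = -24 − (-27) + 4 = 7.
GR = (1 − 1/4) × 7² / 16 = 0.75 × 49 / 16 = 2.296875 dB.
Output = -24 − 2.296875 = -26.296875 dBFS.

-26.296875 dBFS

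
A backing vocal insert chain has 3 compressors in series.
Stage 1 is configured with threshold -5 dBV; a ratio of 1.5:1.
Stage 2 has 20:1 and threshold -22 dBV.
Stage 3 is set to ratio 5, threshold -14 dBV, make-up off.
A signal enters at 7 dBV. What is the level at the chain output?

Stage 1: 7 dBV is 12 dB over -5 dBV; at 1.5:1 that becomes 8 dB over, giving 3 dBV.
Stage 2: 25 dB above -22 dBV, reduced 20:1 to 1.25 dB above → -20.75 dBV.
Stage 3: below threshold (-20.75 ≤ -14); passes unchanged; output -20.75 dBV.

-20.75 dBV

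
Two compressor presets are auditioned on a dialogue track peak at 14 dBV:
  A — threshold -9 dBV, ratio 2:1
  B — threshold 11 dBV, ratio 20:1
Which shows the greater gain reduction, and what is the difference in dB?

A: 23 dB over, compressed to 11.5 dB over, so 11.5 dB of GR.
B: 3 dB over, compressed to 0.15 dB over, so 2.85 dB of GR.
A applies 8.65 dB more gain reduction.

A, by 8.65 dB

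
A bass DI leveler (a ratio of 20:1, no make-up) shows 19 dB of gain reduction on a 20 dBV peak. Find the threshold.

Let T be the threshold. Output overshoot = (input overshoot)/R, so 1 − T = (20 − T)/20.
20·(1 − T) = 20 − T → 19·T = 20 − 20 = 0.
T = 0/19 = 0 dBV.

0 dBV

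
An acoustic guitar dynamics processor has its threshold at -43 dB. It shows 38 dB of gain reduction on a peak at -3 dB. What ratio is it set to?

20:1

Input overshoot = -3 − (-43) = 40 dB.
Output overshoot = 40 − 38 = 2 dB.
Ratio = input overshoot / output overshoot = 40 / 2 = 20.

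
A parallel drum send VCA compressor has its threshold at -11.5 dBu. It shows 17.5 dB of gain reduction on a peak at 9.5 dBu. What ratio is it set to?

6:1

Input overshoot = 9.5 − (-11.5) = 21 dB.
Output overshoot = 21 − 17.5 = 3.5 dB.
Ratio = input overshoot / output overshoot = 21 / 3.5 = 6.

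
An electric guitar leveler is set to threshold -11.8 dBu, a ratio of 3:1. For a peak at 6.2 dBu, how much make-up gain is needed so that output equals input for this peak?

Without make-up, output = threshold + overshoot/3 = -11.8 + 6 = -5.8 dBu.
Gap to target: 12 dB.

12 dB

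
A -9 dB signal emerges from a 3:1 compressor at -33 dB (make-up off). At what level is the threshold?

-45 dB

Let T be the threshold. Output overshoot = (input overshoot)/R, so -33 − T = (-9 − T)/3.
3·(-33 − T) = -9 − T → 2·T = -99 − (-9) = -90.
T = -90/2 = -45 dB.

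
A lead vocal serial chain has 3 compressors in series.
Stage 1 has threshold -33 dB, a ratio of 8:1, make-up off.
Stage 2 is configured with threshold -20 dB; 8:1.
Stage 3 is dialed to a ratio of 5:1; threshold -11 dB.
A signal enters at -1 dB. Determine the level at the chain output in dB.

-29 dB

Stage 1: overshoot 32 dB → 32/8 = 4 dB → -29 dB.
Stage 2: below threshold (-29 ≤ -20); passes unchanged; output -29 dB.
Stage 3: -29 dB ≤ -11 dB, so stage 3 doesn't engage; output -29 dB.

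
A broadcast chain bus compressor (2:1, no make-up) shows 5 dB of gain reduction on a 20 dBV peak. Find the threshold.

10 dBV

Let T be the threshold. Output overshoot = (input overshoot)/R, so 15 − T = (20 − T)/2.
2·(15 − T) = 20 − T → 1·T = 30 − 20 = 10.
T = 10/1 = 10 dBV.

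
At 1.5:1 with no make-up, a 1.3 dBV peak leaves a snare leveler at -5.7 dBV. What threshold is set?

-19.7 dBV

Gain reduction = 1.3 − (-5.7) = 7 dB; output overshoot = GR / (R − 1) = 7 / 0.5 = 14 dB.
Threshold = output − output overshoot = -5.7 − 14 = -19.7 dBV.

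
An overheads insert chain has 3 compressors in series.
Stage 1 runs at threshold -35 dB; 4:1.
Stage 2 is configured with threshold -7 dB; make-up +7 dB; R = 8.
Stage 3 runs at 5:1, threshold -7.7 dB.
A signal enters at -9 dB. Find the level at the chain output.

Stage 1: overshoot 26 dB → 26/4 = 6.5 dB → -28.5 dB.
Stage 2: below threshold (-28.5 ≤ -7); passes unchanged; make-up brings it to -21.5 dB.
Stage 3: -21.5 dB ≤ -7.7 dB, so stage 3 doesn't engage; output -21.5 dB.

-21.5 dB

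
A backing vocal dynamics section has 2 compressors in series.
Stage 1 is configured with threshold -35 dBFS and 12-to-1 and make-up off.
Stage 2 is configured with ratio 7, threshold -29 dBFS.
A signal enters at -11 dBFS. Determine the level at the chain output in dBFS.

Stage 1: 24 dB above -35 dBFS, reduced 12:1 to 2 dB above → -33 dBFS.
Stage 2: -33 dBFS is at or below the -29 dBFS threshold — no compression; output -33 dBFS.

-33 dBFS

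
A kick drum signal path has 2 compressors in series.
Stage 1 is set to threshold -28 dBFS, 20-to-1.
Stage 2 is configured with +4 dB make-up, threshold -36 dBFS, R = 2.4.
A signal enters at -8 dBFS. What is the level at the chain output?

Stage 1: overshoot 20 dB → 20/20 = 1 dB → -27 dBFS.
Stage 2: overshoot 9 dB → 9/2.4 = 3.75 dB → -32.25 dBFS; +4 dB make-up → -28.25 dBFS.

-28.25 dBFS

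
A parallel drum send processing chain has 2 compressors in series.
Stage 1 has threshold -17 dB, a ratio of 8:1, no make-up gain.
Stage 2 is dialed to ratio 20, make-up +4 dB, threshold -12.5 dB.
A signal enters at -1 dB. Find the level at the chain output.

-11 dB

Stage 1: 16 dB above -17 dB, reduced 8:1 to 2 dB above → -15 dB.
Stage 2: -15 dB is at or below the -12.5 dB threshold — no compression; make-up brings it to -11 dB.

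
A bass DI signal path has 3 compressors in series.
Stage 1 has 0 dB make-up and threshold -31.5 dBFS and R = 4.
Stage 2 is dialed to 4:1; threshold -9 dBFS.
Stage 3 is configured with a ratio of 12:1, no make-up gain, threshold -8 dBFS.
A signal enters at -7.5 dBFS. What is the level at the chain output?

Stage 1: 24 dB above -31.5 dBFS, reduced 4:1 to 6 dB above → -25.5 dBFS.
Stage 2: -25.5 dBFS is at or below the -9 dBFS threshold — no compression; output -25.5 dBFS.
Stage 3: below threshold (-25.5 ≤ -8); passes unchanged; output -25.5 dBFS.

-25.5 dBFS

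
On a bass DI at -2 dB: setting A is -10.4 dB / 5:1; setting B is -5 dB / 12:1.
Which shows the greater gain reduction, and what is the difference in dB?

A: GR = 8.4 − 8.4/5 = 6.72 dB.
B: GR = 3 − 3/12 = 2.75 dB.
A applies 3.97 dB more gain reduction.

A, by 3.97 dB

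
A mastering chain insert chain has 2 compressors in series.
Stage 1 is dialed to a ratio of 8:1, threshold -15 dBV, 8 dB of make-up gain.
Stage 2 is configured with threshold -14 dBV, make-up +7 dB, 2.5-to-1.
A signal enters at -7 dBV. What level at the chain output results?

Stage 1: 8 dB above -15 dBV, reduced 8:1 to 1 dB above → -14 dBV; +8 dB make-up → -6 dBV.
Stage 2: -6 dBV is 8 dB over -14 dBV; at 2.5:1 that becomes 3.2 dB over, giving -10.8 dBV; +7 dB make-up → -3.8 dBV.

-3.8 dBV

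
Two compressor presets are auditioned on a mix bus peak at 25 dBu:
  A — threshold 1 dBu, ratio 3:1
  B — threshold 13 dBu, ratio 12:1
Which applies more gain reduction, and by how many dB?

A, by 5 dB

A: 24 dB over, compressed to 8 dB over, so 16 dB of GR.
B: 12 dB over, compressed to 1 dB over, so 11 dB of GR.
A reduces 5 dB more.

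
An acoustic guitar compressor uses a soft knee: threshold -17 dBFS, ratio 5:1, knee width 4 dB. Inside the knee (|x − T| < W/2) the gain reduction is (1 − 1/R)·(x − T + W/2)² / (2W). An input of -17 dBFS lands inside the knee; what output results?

-17.4 dBFS

x − T + W/2 = -17 − (-17) + 2 = 2.
GR = (1 − 1/5) × 2² / 8 = 0.8 × 4 / 8 = 0.4 dB.
Output = -17 − 0.4 = -17.4 dBFS.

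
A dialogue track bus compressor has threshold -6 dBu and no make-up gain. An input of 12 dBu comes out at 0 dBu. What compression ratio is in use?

Input overshoot = 12 − (-6) = 18 dB; output overshoot = 0 − (-6) = 6 dB.
Ratio = 18 / 6 = 3.

3:1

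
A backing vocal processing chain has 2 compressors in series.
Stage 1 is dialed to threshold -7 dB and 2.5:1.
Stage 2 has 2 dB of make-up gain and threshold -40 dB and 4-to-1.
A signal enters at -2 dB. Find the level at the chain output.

Stage 1: 5 dB above -7 dB, reduced 2.5:1 to 2 dB above → -5 dB.
Stage 2: overshoot 35 dB → 35/4 = 8.75 dB → -31.25 dB; +2 dB make-up → -29.25 dB.

-29.25 dB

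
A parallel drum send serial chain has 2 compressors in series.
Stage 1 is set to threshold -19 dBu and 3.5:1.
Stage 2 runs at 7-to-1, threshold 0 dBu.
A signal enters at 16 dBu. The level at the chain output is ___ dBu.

-9 dBu

Stage 1: overshoot 35 dB → 35/3.5 = 10 dB → -9 dBu.
Stage 2: -9 dBu ≤ 0 dBu, so stage 2 doesn't engage; output -9 dBu.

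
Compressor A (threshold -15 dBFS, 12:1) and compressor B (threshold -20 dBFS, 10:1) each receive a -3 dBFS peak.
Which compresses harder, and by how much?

B, by 4.3 dB

A: 12 dB over, compressed to 1 dB over, so 11 dB of GR.
B: 17 dB over, compressed to 1.7 dB over, so 15.3 dB of GR.
B applies 4.3 dB more gain reduction.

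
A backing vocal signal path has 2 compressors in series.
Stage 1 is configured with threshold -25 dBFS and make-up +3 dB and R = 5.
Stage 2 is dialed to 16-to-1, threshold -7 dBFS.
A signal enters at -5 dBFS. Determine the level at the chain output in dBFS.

-18 dBFS

Stage 1: -5 dBFS is 20 dB over -25 dBFS; at 5:1 that becomes 4 dB over, giving -21 dBFS; +3 dB make-up → -18 dBFS.
Stage 2: below threshold (-18 ≤ -7); passes unchanged; output -18 dBFS.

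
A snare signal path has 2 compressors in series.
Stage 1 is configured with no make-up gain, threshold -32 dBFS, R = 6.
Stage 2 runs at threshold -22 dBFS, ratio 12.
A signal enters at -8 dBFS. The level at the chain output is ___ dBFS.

Stage 1: overshoot 24 dB → 24/6 = 4 dB → -28 dBFS.
Stage 2: below threshold (-28 ≤ -22); passes unchanged; output -28 dBFS.

-28 dBFS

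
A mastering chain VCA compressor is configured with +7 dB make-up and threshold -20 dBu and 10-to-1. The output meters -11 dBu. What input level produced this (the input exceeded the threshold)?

Remove make-up: -11 − 7 = -18 dBu.
That's 2 dB above the -20 dBu threshold.
Before 10:1 compression the overshoot was 2 × 10 = 20 dB, so input = -20 + 20 = 0 dBu.

0 dBu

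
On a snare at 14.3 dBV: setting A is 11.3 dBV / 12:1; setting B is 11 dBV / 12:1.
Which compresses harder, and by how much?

A: GR = 3 − 3/12 = 2.75 dB.
B: GR = 3.3 − 3.3/12 = 3.025 dB.
B applies 0.275 dB more gain reduction.

B, by 0.275 dB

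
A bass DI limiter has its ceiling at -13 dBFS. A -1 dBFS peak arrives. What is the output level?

-13 dBFS

At ∞:1, everything above -13 dBFS is held at the ceiling.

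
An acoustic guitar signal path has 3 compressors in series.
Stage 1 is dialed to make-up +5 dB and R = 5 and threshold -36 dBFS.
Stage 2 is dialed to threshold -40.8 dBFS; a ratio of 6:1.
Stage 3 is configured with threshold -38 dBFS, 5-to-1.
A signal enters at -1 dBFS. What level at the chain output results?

-38 dBFS

Stage 1: 35 dB above -36 dBFS, reduced 5:1 to 7 dB above → -29 dBFS; +5 dB make-up → -24 dBFS.
Stage 2: 16.8 dB above -40.8 dBFS, reduced 6:1 to 2.8 dB above → -38 dBFS.
Stage 3: below threshold (-38 ≤ -38); passes unchanged; output -38 dBFS.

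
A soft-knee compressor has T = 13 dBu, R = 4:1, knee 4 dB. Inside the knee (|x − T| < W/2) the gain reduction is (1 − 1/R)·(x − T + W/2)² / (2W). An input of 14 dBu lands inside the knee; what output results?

x − T + W/2 = 14 − 13 + 2 = 3.
GR = (1 − 1/4) × 3² / 8 = 0.75 × 9 / 8 = 0.84375 dB.
Output = 14 − 0.84375 = 13.15625 dBu.

13.15625 dBu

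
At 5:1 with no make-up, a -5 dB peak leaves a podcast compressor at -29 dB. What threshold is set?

-35 dB

Input is 30 dB above T (since output overshoot × R = input overshoot: (-29 − T)·5 = -5 − T gives T = -35 dB).
Check: -35 + (-5 − (-35))/5 = -35 + 6 = -29 dB. ✓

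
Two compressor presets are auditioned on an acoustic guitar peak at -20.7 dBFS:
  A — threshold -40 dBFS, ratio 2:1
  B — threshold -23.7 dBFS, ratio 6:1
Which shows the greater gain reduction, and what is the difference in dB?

A, by 7.15 dB

A: GR = 19.3 − 19.3/2 = 9.65 dB.
B: GR = 3 − 3/6 = 2.5 dB.
Difference: 7.15 dB in favour of A.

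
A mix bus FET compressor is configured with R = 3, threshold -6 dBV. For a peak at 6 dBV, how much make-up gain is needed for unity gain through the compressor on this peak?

8 dB

Overshoot 12 dB → 12/3 = 4 dB after compression, so the compressed level is -6 + 4 = -2 dBV.
Make-up = target − compressed = 6 − (-2) = 8 dB.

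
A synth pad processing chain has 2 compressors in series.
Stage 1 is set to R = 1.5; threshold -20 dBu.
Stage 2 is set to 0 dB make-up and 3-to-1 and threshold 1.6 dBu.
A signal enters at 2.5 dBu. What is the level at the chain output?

Stage 1: 2.5 dBu is 22.5 dB over -20 dBu; at 1.5:1 that becomes 15 dB over, giving -5 dBu.
Stage 2: below threshold (-5 ≤ 1.6); passes unchanged; output -5 dBu.

-5 dBu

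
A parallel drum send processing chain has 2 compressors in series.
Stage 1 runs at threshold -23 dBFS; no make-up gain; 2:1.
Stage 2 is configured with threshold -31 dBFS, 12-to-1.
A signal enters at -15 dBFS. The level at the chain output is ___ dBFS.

Stage 1: -15 dBFS is 8 dB over -23 dBFS; at 2:1 that becomes 4 dB over, giving -19 dBFS.
Stage 2: overshoot 12 dB → 12/12 = 1 dB → -30 dBFS.

-30 dBFS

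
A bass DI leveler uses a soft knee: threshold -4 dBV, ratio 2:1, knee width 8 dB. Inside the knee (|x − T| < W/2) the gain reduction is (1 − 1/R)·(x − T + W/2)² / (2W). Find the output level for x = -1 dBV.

x − T + W/2 = -1 − (-4) + 4 = 7.
GR = (1 − 1/2) × 7² / 16 = 0.5 × 49 / 16 = 1.53125 dB.
Output = -1 − 1.53125 = -2.53125 dBV.

-2.53125 dBV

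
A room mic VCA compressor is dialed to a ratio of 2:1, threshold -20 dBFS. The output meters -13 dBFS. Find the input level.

-6 dBFS

The compressed level sits -13 − (-20) = 7 dB over threshold.
Before 2:1 compression the overshoot was 7 × 2 = 14 dB, so input = -20 + 14 = -6 dBFS.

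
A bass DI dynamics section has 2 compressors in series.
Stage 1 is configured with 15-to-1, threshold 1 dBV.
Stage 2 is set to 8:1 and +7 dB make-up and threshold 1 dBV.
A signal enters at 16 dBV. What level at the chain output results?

8.125 dBV

Stage 1: 16 dBV is 15 dB over 1 dBV; at 15:1 that becomes 1 dB over, giving 2 dBV.
Stage 2: 1 dB above 1 dBV, reduced 8:1 to 0.125 dB above → 1.125 dBV; +7 dB make-up → 8.125 dBV.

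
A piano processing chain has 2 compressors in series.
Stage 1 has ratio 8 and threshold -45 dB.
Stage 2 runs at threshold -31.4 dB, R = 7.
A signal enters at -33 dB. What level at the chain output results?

-43.5 dB

Stage 1: -33 dB is 12 dB over -45 dB; at 8:1 that becomes 1.5 dB over, giving -43.5 dB.
Stage 2: below threshold (-43.5 ≤ -31.4); passes unchanged; output -43.5 dB.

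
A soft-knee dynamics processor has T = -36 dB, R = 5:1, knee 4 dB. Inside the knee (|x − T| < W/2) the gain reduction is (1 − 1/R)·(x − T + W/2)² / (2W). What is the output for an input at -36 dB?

x − T + W/2 = -36 − (-36) + 2 = 2.
GR = (1 − 1/5) × 2² / 8 = 0.8 × 4 / 8 = 0.4 dB.
Output = -36 − 0.4 = -36.4 dB.

-36.4 dB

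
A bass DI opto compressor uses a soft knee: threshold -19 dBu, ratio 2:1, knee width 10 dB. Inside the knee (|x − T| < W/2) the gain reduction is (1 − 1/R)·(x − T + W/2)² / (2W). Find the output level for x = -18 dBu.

x − T + W/2 = -18 − (-19) + 5 = 6.
GR = (1 − 1/2) × 6² / 20 = 0.5 × 36 / 20 = 0.9 dB.
Output = -18 − 0.9 = -18.9 dBu.

-18.9 dBu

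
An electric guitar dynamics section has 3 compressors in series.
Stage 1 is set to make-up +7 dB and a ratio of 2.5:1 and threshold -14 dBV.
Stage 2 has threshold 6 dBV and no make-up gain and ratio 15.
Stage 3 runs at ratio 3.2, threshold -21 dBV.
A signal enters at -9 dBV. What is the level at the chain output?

Stage 1: overshoot 5 dB → 5/2.5 = 2 dB → -12 dBV; +7 dB make-up → -5 dBV.
Stage 2: below threshold (-5 ≤ 6); passes unchanged; output -5 dBV.
Stage 3: -5 dBV is 16 dB over -21 dBV; at 3.2:1 that becomes 5 dB over, giving -16 dBV.

-16 dBV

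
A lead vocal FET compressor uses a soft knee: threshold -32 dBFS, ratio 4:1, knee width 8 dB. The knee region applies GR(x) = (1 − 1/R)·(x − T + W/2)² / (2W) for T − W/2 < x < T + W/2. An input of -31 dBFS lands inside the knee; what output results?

-32.171875 dBFS

x − T + W/2 = -31 − (-32) + 4 = 5.
GR = (1 − 1/4) × 5² / 16 = 0.75 × 25 / 16 = 1.171875 dB.
Output = -31 − 1.171875 = -32.171875 dBFS.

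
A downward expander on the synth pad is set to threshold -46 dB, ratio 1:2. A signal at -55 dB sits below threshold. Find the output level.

Below threshold, a 1:2 expander applies gain = (2−1)×(T − x) of attenuation.
(2−1) × 9 = 9 dB, so output = -55 − 9 = -64 dB.

-64 dB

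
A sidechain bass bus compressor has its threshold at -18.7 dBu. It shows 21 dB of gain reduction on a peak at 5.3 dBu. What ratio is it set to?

8:1

Input overshoot = 5.3 − (-18.7) = 24 dB.
Output overshoot = 24 − 21 = 3 dB.
Ratio = input overshoot / output overshoot = 24 / 3 = 8.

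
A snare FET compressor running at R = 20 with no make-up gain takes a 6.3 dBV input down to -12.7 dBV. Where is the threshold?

Let T be the threshold. Output overshoot = (input overshoot)/R, so -12.7 − T = (6.3 − T)/20.
20·(-12.7 − T) = 6.3 − T → 19·T = -254 − 6.3 = -260.3.
T = -260.3/19 = -13.7 dBV.

-13.7 dBV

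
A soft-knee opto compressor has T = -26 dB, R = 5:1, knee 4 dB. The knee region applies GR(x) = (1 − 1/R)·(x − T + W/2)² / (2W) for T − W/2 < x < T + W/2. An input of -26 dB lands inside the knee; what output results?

-26.4 dB

x − T + W/2 = -26 − (-26) + 2 = 2.
GR = (1 − 1/5) × 2² / 8 = 0.8 × 4 / 8 = 0.4 dB.
Output = -26 − 0.4 = -26.4 dB.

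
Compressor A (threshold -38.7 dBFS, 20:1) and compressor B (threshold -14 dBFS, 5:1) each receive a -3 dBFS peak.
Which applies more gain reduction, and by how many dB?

A, by 25.115 dB

A: GR = 35.7 − 35.7/20 = 33.915 dB.
B: GR = 11 − 11/5 = 8.8 dB.
A applies 25.115 dB more gain reduction.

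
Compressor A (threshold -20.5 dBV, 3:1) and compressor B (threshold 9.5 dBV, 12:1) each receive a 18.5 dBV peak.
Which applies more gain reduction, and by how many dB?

A, by 17.75 dB

A: 39 dB over, compressed to 13 dB over, so 26 dB of GR.
B: 9 dB over, compressed to 0.75 dB over, so 8.25 dB of GR.
A applies 17.75 dB more gain reduction.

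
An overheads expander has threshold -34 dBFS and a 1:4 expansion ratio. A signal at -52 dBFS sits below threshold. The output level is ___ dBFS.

Below threshold, a 1:4 expander applies gain = (4−1)×(T − x) of attenuation.
(4−1) × 18 = 54 dB, so output = -52 − 54 = -106 dBFS.

-106 dBFS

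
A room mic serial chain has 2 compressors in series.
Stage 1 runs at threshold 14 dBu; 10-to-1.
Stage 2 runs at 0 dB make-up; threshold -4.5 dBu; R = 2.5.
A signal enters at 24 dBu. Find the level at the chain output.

3.3 dBu

Stage 1: overshoot 10 dB → 10/10 = 1 dB → 15 dBu.
Stage 2: 19.5 dB above -4.5 dBu, reduced 2.5:1 to 7.8 dB above → 3.3 dBu.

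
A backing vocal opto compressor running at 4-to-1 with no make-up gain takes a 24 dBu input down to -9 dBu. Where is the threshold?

Gain reduction = 24 − (-9) = 33 dB; output overshoot = GR / (R − 1) = 33 / 3 = 11 dB.
Threshold = output − output overshoot = -9 − 11 = -20 dBu.

-20 dBu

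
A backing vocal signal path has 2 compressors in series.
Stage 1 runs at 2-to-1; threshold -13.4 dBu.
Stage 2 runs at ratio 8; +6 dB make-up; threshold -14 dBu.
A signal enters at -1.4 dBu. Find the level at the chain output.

Stage 1: 12 dB above -13.4 dBu, reduced 2:1 to 6 dB above → -7.4 dBu.
Stage 2: overshoot 6.6 dB → 6.6/8 = 0.825 dB → -13.175 dBu; +6 dB make-up → -7.175 dBu.

-7.175 dBu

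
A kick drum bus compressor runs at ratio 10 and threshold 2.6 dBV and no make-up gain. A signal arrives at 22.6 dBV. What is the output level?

The input is 20 dB above the 2.6 dBV threshold.
The 20 dB excess becomes 2 dB after 10:1 reduction.
That puts the output at 4.6 dBV.

4.6 dBV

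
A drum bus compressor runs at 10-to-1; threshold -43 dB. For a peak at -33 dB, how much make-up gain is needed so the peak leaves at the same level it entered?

9 dB

Overshoot 10 dB → 10/10 = 1 dB after compression, so the compressed level is -43 + 1 = -42 dB.
Make-up = target − compressed = -33 − (-42) = 9 dB.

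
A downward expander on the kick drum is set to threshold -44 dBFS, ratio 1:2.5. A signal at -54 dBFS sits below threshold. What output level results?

-69 dBFS

Undershoot = (-44) − (-54) = 10 dB.
At 1:2.5, that expands to 25 dB under threshold.
Output = -44 − 25 = -69 dBFS.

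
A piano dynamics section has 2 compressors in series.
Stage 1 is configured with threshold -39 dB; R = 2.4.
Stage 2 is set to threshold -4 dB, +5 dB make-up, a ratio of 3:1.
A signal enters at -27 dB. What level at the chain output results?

Stage 1: -27 dB is 12 dB over -39 dB; at 2.4:1 that becomes 5 dB over, giving -34 dB.
Stage 2: -34 dB ≤ -4 dB, so stage 2 doesn't engage; make-up brings it to -29 dB.

-29 dB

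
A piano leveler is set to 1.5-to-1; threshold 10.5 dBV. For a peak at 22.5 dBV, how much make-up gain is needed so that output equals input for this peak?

4 dB

Without make-up, output = threshold + overshoot/1.5 = 10.5 + 8 = 18.5 dBV.
Gap to target: 4 dB.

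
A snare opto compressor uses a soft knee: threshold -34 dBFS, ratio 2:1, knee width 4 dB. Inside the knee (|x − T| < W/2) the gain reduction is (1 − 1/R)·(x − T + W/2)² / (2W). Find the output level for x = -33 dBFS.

-33.5625 dBFS

x − T + W/2 = -33 − (-34) + 2 = 3.
GR = (1 − 1/2) × 3² / 8 = 0.5 × 9 / 8 = 0.5625 dB.
Output = -33 − 0.5625 = -33.5625 dBFS.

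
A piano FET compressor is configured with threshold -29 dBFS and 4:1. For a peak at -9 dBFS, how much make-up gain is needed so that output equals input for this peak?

15 dB

The peak compresses to -29 + 20/4 = -24 dBFS.
To reach -9 dBFS requires -9 − (-24) = 15 dB of make-up.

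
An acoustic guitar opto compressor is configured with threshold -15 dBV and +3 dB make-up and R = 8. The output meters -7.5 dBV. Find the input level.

Stripping the +3 dB make-up gives -10.5 dBV at the gain stage.
That's 4.5 dB above the -15 dBV threshold.
Undo the ratio: input overshoot = 4.5 × 8 = 36 dB, giving input = 21 dBV.

21 dBV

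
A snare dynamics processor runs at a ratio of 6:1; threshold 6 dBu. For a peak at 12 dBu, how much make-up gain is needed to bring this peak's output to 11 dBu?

4 dB

Without make-up, output = threshold + overshoot/6 = 6 + 1 = 7 dBu.
Gap to target: 4 dB.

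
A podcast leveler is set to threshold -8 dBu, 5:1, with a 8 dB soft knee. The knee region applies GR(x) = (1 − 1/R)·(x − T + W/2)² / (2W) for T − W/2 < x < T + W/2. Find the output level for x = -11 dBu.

-11.05 dBu

x − T + W/2 = -11 − (-8) + 4 = 1.
GR = (1 − 1/5) × 1² / 16 = 0.8 × 1 / 16 = 0.05 dB.
Output = -11 − 0.05 = -11.05 dBu.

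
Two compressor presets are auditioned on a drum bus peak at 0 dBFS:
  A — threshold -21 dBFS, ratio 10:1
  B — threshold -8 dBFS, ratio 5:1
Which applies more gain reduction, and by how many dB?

A, by 12.5 dB

A: overshoot 21 dB → output overshoot 2.1 dB → GR 18.9 dB.
B: overshoot 8 dB → output overshoot 1.6 dB → GR 6.4 dB.
A applies 12.5 dB more gain reduction.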